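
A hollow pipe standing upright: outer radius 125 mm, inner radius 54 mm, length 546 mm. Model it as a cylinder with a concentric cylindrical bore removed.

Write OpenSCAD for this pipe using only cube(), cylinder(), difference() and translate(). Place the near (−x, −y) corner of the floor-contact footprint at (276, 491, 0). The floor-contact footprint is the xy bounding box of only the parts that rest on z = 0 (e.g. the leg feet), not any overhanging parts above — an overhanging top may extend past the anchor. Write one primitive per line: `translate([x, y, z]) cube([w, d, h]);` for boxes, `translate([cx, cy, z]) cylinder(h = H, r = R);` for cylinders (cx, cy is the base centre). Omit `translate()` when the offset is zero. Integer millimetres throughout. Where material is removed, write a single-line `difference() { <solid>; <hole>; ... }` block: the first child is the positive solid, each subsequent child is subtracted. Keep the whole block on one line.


difference() { translate([401, 616, 0]) cylinder(h = 546, r = 125); translate([401, 616, 0]) cylinder(h = 546, r = 54); }


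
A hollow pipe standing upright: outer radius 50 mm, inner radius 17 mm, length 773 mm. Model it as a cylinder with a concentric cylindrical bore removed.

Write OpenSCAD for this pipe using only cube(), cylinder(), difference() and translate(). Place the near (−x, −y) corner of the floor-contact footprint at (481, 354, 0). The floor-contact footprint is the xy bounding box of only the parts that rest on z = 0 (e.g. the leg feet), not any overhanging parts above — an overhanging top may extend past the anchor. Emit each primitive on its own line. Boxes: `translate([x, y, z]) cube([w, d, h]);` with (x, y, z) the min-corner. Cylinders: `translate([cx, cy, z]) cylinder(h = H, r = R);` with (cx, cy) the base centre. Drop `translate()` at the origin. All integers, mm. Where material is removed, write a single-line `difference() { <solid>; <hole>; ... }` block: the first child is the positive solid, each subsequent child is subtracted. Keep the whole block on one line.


difference() { translate([531, 404, 0]) cylinder(h = 773, r = 50); translate([531, 404, 0]) cylinder(h = 773, r = 17); }


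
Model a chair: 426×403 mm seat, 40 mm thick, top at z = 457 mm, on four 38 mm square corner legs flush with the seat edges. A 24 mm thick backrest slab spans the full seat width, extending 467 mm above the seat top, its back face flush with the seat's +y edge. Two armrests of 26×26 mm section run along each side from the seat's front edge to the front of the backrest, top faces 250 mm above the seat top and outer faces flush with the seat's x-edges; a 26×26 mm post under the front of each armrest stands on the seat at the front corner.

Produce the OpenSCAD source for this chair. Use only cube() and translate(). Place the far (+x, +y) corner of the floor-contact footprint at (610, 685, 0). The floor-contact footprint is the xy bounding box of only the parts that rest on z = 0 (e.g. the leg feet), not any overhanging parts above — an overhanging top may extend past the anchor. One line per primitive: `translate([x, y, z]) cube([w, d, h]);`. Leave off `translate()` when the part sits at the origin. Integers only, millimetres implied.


translate([184, 282, 417]) cube([426, 403, 40]);
translate([184, 282, 0]) cube([38, 38, 417]);
translate([572, 282, 0]) cube([38, 38, 417]);
translate([184, 647, 0]) cube([38, 38, 417]);
translate([572, 647, 0]) cube([38, 38, 417]);
translate([184, 661, 457]) cube([426, 24, 467]);
translate([184, 282, 681]) cube([26, 379, 26]);
translate([584, 282, 681]) cube([26, 379, 26]);
translate([184, 282, 457]) cube([26, 26, 224]);
translate([584, 282, 457]) cube([26, 26, 224]);


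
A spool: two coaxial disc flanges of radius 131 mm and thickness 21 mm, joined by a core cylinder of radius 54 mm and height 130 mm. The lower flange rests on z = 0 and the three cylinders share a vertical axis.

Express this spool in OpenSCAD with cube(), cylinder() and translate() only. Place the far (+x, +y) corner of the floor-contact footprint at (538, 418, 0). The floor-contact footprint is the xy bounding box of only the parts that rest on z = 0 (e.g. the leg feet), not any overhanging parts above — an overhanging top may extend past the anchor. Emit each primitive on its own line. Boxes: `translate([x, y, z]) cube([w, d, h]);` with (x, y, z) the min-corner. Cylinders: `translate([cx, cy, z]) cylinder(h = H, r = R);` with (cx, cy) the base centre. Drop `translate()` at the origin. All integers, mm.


translate([407, 287, 0]) cylinder(h = 21, r = 131);
translate([407, 287, 21]) cylinder(h = 130, r = 54);
translate([407, 287, 151]) cylinder(h = 21, r = 131);


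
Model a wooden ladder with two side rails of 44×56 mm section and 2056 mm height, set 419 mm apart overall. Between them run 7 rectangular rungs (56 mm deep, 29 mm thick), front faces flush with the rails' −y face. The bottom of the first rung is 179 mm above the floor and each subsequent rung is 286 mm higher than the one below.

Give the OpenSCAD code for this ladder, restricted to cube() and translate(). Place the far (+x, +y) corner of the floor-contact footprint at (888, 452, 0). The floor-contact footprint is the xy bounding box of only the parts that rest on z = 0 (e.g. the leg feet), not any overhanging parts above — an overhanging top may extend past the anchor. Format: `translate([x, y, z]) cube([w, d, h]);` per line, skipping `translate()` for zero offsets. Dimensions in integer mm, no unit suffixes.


// rung span = 419 - 2*44 = 331
// rung[k] z = 179 + k*286
translate([469, 396, 0]) cube([44, 56, 2056]);
translate([844, 396, 0]) cube([44, 56, 2056]);
translate([513, 396, 179]) cube([331, 56, 29]);
translate([513, 396, 465]) cube([331, 56, 29]);
translate([513, 396, 751]) cube([331, 56, 29]);
translate([513, 396, 1037]) cube([331, 56, 29]);
translate([513, 396, 1323]) cube([331, 56, 29]);
translate([513, 396, 1609]) cube([331, 56, 29]);
translate([513, 396, 1895]) cube([331, 56, 29]);


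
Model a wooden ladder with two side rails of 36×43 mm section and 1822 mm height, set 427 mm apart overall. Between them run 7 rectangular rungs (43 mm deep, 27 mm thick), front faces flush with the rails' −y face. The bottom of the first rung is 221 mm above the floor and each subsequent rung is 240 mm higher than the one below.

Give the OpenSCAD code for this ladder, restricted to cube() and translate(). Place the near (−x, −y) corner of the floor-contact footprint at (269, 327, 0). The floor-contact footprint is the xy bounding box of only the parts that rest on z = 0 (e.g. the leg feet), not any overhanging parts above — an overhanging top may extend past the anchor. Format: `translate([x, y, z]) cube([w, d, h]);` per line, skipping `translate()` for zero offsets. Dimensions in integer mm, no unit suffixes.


translate([269, 327, 0]) cube([36, 43, 1822]);
translate([660, 327, 0]) cube([36, 43, 1822]);
translate([305, 327, 221]) cube([355, 43, 27]);
translate([305, 327, 461]) cube([355, 43, 27]);
translate([305, 327, 701]) cube([355, 43, 27]);
translate([305, 327, 941]) cube([355, 43, 27]);
translate([305, 327, 1181]) cube([355, 43, 27]);
translate([305, 327, 1421]) cube([355, 43, 27]);
translate([305, 327, 1661]) cube([355, 43, 27]);


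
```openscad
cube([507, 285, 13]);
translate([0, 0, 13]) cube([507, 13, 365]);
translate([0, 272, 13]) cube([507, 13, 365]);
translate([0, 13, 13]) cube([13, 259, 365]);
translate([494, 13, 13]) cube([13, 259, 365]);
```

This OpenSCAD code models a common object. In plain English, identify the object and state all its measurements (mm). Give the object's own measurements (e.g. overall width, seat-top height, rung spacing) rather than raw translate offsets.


An open-topped rectangular box: outside dimensions 507×285×378 mm, with a uniform wall and base thickness of 13 mm. The base is a full 507×285 slab on the floor; four walls sit on top of the base. The front and back walls (the −y and +y sides) span the full width; the two side walls fit between them.


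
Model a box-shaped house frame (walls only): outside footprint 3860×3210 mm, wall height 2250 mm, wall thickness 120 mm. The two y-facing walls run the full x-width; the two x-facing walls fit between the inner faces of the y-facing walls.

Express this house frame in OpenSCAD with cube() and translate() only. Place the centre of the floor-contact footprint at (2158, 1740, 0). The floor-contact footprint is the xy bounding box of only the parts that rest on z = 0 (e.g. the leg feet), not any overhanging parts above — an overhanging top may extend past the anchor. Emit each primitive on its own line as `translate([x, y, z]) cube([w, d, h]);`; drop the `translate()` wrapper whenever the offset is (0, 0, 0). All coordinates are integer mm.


translate([228, 135, 0]) cube([3860, 120, 2250]);
translate([228, 3225, 0]) cube([3860, 120, 2250]);
translate([228, 255, 0]) cube([120, 2970, 2250]);
translate([3968, 255, 0]) cube([120, 2970, 2250]);


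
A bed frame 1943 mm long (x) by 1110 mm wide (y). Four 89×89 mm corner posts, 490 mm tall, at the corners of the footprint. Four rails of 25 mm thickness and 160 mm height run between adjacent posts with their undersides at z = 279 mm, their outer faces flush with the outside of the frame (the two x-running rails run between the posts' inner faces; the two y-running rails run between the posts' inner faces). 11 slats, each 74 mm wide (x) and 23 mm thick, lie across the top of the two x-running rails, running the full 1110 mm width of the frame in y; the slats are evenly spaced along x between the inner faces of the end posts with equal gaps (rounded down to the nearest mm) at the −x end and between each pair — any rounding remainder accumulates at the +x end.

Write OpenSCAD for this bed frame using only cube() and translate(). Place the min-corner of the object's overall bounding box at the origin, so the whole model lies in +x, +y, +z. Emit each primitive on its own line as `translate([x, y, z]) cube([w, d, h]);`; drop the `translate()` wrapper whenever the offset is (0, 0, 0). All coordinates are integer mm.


// slat z = rail_z + rail_h = 279 + 160 = 439
// slat gap = ⌊(1765 − 11·74) / 12⌋ = 79
cube([89, 89, 490]);
translate([0, 1021, 0]) cube([89, 89, 490]);
translate([1854, 0, 0]) cube([89, 89, 490]);
translate([1854, 1021, 0]) cube([89, 89, 490]);
translate([89, 0, 279]) cube([1765, 25, 160]);
translate([89, 1085, 279]) cube([1765, 25, 160]);
translate([0, 89, 279]) cube([25, 932, 160]);
translate([1918, 89, 279]) cube([25, 932, 160]);
translate([168, 0, 439]) cube([74, 1110, 23]);
translate([321, 0, 439]) cube([74, 1110, 23]);
translate([474, 0, 439]) cube([74, 1110, 23]);
translate([627, 0, 439]) cube([74, 1110, 23]);
translate([780, 0, 439]) cube([74, 1110, 23]);
translate([933, 0, 439]) cube([74, 1110, 23]);
translate([1086, 0, 439]) cube([74, 1110, 23]);
translate([1239, 0, 439]) cube([74, 1110, 23]);
translate([1392, 0, 439]) cube([74, 1110, 23]);
translate([1545, 0, 439]) cube([74, 1110, 23]);
translate([1698, 0, 439]) cube([74, 1110, 23]);


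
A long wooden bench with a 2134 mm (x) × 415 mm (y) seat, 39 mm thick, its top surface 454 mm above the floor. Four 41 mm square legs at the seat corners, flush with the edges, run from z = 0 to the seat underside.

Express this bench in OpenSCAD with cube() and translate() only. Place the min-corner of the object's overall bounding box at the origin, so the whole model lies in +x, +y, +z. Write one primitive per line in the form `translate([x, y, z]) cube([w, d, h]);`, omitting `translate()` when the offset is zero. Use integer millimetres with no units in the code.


translate([0, 0, 415]) cube([2134, 415, 39]);
cube([41, 41, 415]);
translate([0, 374, 0]) cube([41, 41, 415]);
translate([2093, 0, 0]) cube([41, 41, 415]);
translate([2093, 374, 0]) cube([41, 41, 415]);


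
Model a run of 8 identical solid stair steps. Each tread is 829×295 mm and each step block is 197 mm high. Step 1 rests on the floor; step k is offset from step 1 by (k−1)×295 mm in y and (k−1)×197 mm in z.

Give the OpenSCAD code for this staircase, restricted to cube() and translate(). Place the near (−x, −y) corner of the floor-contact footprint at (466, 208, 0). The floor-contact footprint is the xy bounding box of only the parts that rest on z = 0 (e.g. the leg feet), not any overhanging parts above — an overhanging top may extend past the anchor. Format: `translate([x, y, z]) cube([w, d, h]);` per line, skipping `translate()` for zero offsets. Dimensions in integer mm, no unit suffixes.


translate([466, 208, 0]) cube([829, 295, 197]);
translate([466, 503, 197]) cube([829, 295, 197]);
translate([466, 798, 394]) cube([829, 295, 197]);
translate([466, 1093, 591]) cube([829, 295, 197]);
translate([466, 1388, 788]) cube([829, 295, 197]);
translate([466, 1683, 985]) cube([829, 295, 197]);
translate([466, 1978, 1182]) cube([829, 295, 197]);
translate([466, 2273, 1379]) cube([829, 295, 197]);


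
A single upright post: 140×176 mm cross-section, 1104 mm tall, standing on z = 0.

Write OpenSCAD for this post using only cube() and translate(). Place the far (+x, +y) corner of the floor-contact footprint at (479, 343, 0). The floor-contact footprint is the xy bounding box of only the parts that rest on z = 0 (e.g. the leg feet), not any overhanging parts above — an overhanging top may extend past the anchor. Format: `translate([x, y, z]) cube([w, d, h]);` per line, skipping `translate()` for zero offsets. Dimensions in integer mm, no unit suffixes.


translate([339, 167, 0]) cube([140, 176, 1104]);


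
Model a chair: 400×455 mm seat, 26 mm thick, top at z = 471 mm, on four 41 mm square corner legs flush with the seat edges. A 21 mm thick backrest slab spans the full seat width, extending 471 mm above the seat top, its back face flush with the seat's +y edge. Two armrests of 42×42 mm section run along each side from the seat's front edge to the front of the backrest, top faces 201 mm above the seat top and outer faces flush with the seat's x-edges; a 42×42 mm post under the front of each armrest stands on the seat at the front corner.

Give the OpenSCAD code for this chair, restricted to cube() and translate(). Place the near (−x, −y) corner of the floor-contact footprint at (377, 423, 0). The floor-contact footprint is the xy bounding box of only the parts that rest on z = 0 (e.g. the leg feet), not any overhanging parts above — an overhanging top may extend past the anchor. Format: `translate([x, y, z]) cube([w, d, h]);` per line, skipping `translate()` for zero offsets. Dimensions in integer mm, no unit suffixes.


translate([377, 423, 445]) cube([400, 455, 26]);
translate([377, 423, 0]) cube([41, 41, 445]);
translate([736, 423, 0]) cube([41, 41, 445]);
translate([377, 837, 0]) cube([41, 41, 445]);
translate([736, 837, 0]) cube([41, 41, 445]);
translate([377, 857, 471]) cube([400, 21, 471]);
translate([377, 423, 630]) cube([42, 434, 42]);
translate([735, 423, 630]) cube([42, 434, 42]);
translate([377, 423, 471]) cube([42, 42, 159]);
translate([735, 423, 471]) cube([42, 42, 159]);


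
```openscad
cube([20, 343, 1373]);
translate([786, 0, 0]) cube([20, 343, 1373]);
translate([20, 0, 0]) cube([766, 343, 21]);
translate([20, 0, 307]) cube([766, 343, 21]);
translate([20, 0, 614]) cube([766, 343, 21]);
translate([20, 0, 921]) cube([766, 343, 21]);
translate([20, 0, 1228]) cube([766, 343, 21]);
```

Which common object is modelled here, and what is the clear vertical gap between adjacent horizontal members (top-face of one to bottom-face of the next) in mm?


A bookshelf. The clear shelf gap is 286 mm.

Two tall side panels with 5 horizontal boards between them — a bookshelf. The first two shelf undersides are at z = 0 and z = 307; with shelf thickness 21, the clear gap is 307 − 0 − 21 = 286 mm.


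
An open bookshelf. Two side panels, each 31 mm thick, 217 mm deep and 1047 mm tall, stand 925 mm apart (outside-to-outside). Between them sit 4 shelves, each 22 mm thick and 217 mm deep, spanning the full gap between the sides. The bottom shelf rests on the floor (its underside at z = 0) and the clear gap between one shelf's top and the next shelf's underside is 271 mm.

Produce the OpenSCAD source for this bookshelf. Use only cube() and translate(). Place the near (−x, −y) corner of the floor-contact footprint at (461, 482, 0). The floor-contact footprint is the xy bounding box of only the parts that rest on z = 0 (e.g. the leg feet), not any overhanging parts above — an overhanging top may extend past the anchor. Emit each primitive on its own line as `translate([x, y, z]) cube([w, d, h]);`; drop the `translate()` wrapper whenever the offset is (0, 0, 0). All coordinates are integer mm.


translate([461, 482, 0]) cube([31, 217, 1047]);
translate([1355, 482, 0]) cube([31, 217, 1047]);
translate([492, 482, 0]) cube([863, 217, 22]);
translate([492, 482, 293]) cube([863, 217, 22]);
translate([492, 482, 586]) cube([863, 217, 22]);
translate([492, 482, 879]) cube([863, 217, 22]);


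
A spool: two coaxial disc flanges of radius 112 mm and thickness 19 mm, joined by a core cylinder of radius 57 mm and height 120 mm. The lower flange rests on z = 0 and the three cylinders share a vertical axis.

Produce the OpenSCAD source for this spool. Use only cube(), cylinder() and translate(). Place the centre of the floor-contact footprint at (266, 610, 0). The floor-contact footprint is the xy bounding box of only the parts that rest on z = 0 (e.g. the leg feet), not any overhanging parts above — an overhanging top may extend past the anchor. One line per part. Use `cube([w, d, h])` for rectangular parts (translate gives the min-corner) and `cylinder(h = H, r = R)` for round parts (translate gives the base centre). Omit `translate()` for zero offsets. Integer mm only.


translate([266, 610, 0]) cylinder(h = 19, r = 112);
translate([266, 610, 19]) cylinder(h = 120, r = 57);
translate([266, 610, 139]) cylinder(h = 19, r = 112);


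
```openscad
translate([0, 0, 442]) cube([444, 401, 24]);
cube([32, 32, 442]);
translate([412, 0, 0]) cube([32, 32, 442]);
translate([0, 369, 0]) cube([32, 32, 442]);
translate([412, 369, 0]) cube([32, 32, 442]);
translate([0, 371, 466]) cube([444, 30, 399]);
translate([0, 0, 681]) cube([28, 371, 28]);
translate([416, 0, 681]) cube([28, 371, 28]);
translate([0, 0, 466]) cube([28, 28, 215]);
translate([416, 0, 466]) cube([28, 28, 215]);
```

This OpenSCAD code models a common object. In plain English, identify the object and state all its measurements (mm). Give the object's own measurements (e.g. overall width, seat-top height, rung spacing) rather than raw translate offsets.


A chair. The seat is a 444×401×24 mm slab with its top at z = 466 mm, on four 32×32 mm corner legs (flush with the seat edges, standing on z = 0). A flat backrest 30 mm thick, 399 mm tall, spans the full seat width and rises from the seat top along its +y edge, rear face flush with the rear of the seat. Two armrests of 28×28 mm section run along each side from the seat's front edge to the front of the backrest, top faces 243 mm above the seat top and outer faces flush with the seat's x-edges; a 28×28 mm post under the front of each armrest stands on the seat at the front corner.


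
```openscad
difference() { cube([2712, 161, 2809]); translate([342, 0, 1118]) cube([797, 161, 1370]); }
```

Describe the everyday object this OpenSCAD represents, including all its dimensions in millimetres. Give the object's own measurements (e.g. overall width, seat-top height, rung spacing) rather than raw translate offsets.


A wall 2712 mm long (x), 161 mm thick (y), 2809 mm tall, with a rectangular window opening cut through it. The opening is 797 mm wide and 1370 mm tall; its sill is at z = 1118 mm and its near (−x) edge is 342 mm from the wall's −x end. The opening passes through the full wall thickness.


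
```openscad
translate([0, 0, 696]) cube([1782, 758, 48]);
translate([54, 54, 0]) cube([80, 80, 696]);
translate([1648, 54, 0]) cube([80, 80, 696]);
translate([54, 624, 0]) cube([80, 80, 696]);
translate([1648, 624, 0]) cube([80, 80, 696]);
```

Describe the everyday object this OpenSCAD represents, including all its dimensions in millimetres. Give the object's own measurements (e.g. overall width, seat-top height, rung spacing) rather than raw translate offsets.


A rectangular dining table. The top is 1782×758×48 mm with its upper surface at z = 744 mm. It stands on four 80×80 mm square legs, each inset 54 mm from the nearest pair of top edges, running from the floor to the underside of the top.


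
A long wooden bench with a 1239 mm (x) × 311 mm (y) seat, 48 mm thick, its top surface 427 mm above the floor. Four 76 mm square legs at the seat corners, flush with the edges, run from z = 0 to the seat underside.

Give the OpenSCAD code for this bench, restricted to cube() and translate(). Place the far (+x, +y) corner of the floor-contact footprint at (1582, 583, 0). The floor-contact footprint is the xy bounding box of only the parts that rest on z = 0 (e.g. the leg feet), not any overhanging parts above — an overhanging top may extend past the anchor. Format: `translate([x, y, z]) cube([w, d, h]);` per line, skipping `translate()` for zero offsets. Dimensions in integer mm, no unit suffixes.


translate([343, 272, 379]) cube([1239, 311, 48]);
translate([343, 272, 0]) cube([76, 76, 379]);
translate([343, 507, 0]) cube([76, 76, 379]);
translate([1506, 272, 0]) cube([76, 76, 379]);
translate([1506, 507, 0]) cube([76, 76, 379]);


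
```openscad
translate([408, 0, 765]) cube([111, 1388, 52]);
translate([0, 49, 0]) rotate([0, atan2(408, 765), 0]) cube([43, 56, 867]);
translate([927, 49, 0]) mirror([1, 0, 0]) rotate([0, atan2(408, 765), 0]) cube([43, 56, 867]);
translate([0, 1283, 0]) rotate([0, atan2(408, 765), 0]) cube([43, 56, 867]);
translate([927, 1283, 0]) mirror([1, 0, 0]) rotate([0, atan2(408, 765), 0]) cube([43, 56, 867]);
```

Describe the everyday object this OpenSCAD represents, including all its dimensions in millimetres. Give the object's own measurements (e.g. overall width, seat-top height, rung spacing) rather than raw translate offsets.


A sawhorse. A 111×1388×52 mm beam (x, y, z) sits on two A-frame leg pairs. Each pair is two raked legs of 43×56 mm section (56 mm along y) splaying symmetrically in x. Each leg rises 765 mm vertically over 408 mm of horizontal reach and is 867 mm long along its own axis. Every leg's outer bottom edge rests on the floor and its outer top edge meets a bottom edge of the beam — the left legs (tilting toward +x) meet the beam's −x bottom edge, the right legs (their mirror images, tilting toward −x) meet its +x bottom edge — so the leg tops tuck under the beam, the beam's underside is 765 mm above the floor, and the feet are 927 mm apart outside-to-outside with the beam centred between them. The two leg pairs are set in 49 mm from either end of the beam.


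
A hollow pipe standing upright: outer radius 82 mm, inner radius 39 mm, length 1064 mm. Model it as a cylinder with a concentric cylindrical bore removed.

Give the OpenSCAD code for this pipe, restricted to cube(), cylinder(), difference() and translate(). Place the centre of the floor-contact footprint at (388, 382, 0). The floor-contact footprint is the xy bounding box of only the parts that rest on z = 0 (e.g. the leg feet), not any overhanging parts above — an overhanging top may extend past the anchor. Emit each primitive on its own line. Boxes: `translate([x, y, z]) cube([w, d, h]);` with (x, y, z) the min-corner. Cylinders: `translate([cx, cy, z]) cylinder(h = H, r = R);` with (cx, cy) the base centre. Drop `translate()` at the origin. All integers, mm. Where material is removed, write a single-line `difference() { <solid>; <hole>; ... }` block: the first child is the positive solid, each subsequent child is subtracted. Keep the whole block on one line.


difference() { translate([388, 382, 0]) cylinder(h = 1064, r = 82); translate([388, 382, 0]) cylinder(h = 1064, r = 39); }


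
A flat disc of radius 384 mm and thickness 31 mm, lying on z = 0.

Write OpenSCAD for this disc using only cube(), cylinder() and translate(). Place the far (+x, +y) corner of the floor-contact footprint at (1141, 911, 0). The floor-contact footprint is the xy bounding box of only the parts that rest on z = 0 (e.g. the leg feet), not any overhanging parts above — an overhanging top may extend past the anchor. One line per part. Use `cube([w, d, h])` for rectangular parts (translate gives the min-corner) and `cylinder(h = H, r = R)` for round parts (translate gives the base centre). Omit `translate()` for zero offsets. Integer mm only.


translate([757, 527, 0]) cylinder(h = 31, r = 384);


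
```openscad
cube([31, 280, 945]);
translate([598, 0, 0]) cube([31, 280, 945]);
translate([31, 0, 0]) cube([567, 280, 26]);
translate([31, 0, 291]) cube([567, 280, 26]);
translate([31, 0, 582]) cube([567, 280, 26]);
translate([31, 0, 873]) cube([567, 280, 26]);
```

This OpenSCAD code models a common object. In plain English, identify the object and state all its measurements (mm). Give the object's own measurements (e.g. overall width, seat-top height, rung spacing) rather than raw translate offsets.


An open bookshelf. Two side panels, each 31 mm thick, 280 mm deep and 945 mm tall, stand 629 mm apart (outside-to-outside). Between them sit 4 shelves, each 26 mm thick and 280 mm deep, spanning the full gap between the sides. The bottom shelf rests on the floor (its underside at z = 0) and the clear gap between one shelf's top and the next shelf's underside is 265 mm.


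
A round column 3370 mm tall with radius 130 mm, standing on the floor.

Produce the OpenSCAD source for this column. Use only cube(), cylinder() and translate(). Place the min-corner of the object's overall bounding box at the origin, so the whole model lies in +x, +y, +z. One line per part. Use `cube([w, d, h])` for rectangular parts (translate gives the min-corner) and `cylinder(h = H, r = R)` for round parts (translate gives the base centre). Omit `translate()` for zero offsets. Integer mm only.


translate([130, 130, 0]) cylinder(h = 3370, r = 130);


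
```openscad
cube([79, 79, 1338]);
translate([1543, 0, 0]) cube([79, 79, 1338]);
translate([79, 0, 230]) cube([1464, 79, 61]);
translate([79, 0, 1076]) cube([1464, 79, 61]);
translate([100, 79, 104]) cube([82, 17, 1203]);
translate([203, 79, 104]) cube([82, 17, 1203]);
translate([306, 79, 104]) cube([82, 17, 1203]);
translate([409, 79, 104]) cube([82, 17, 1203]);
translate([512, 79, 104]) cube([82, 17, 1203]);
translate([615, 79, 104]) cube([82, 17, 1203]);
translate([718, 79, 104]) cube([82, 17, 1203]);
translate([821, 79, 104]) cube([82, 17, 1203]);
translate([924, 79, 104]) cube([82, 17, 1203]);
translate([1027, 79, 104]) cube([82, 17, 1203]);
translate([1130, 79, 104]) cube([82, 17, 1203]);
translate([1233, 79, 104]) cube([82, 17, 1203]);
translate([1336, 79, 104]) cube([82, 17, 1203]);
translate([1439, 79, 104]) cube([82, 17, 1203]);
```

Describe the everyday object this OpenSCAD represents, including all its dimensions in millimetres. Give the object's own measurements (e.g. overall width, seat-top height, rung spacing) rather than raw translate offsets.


A fence section. Two 79×79 mm posts, 1338 mm tall, stand on the floor with a clear span of 1464 mm between their inner faces. Two horizontal rails of 79×61 mm section span the gap between the posts with their undersides at z = 230 mm and z = 1076 mm, flush with the posts' −y face. 14 pickets, each 82 mm wide, 17 mm thick and 1203 mm tall, are fixed to the +y face of the rails with their bottoms at z = 104 mm, spaced across the span with a 21 mm gap after the −x post and between neighbouring pickets, with 22 mm left before the +x post.


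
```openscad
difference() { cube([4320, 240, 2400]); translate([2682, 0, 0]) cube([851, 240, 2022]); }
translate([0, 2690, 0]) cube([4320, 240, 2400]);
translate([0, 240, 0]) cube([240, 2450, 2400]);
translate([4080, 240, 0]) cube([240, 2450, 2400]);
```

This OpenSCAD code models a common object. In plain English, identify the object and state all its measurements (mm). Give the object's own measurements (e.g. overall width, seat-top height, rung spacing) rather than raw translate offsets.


A single room: four walls, each 2400 mm tall and 240 mm thick, enclosing an outside footprint 4320×2930 mm (x × y), no floor or roof. The front and back walls (−y and +y sides) run the full x-width; the side walls fit between their inner faces. A door opening 851 mm wide and 2022 mm tall is cut through the front wall from the floor up, its −x edge 2682 mm from the wall's −x end.


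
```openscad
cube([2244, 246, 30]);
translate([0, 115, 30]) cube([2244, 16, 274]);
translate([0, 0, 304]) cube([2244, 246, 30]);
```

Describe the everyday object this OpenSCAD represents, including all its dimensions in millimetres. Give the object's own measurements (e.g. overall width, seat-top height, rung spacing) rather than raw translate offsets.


An I-beam lying along x, 2244 mm long. Overall section height 334 mm. Two flanges 246 mm wide (y) and 30 mm thick, one on the floor and one at the top; a web 16 mm thick runs between them, centred on the flange width.


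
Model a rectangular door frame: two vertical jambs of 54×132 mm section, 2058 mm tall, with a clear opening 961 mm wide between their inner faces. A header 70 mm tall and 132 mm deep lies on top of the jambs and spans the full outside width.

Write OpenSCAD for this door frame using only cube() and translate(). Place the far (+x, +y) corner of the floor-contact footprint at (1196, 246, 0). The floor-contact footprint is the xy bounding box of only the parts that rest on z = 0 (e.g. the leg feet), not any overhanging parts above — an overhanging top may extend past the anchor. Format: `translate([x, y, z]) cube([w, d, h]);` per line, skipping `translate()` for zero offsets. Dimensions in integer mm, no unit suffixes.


translate([127, 114, 0]) cube([54, 132, 2058]);
translate([1142, 114, 0]) cube([54, 132, 2058]);
translate([127, 114, 2058]) cube([1069, 132, 70]);


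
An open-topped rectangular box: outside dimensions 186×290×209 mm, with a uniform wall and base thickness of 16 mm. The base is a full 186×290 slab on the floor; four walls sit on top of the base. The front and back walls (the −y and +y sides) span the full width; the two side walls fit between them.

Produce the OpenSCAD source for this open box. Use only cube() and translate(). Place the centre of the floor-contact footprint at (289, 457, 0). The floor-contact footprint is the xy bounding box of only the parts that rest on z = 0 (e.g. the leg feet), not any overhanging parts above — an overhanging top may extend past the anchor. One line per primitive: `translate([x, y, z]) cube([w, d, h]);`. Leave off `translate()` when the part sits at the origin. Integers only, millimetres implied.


translate([196, 312, 0]) cube([186, 290, 16]);
translate([196, 312, 16]) cube([186, 16, 193]);
translate([196, 586, 16]) cube([186, 16, 193]);
translate([196, 328, 16]) cube([16, 258, 193]);
translate([366, 328, 16]) cube([16, 258, 193]);


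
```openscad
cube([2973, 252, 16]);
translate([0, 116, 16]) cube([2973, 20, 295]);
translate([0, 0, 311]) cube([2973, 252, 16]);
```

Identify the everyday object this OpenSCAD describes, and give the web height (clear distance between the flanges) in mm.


An I-beam. The web height is 295 mm.

Two wide flanges with a thin centred web — an I-beam. Overall 327 mm minus two 16 mm flanges gives a web of 327 − 2·16 = 295 mm.


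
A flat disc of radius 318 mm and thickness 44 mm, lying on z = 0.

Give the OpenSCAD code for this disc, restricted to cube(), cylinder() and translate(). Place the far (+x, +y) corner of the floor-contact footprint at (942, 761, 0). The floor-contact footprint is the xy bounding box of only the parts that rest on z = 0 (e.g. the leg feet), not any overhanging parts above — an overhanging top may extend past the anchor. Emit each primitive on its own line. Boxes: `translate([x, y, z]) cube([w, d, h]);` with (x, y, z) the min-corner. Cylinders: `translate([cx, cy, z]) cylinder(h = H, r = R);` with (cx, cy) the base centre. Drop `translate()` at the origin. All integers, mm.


translate([624, 443, 0]) cylinder(h = 44, r = 318);


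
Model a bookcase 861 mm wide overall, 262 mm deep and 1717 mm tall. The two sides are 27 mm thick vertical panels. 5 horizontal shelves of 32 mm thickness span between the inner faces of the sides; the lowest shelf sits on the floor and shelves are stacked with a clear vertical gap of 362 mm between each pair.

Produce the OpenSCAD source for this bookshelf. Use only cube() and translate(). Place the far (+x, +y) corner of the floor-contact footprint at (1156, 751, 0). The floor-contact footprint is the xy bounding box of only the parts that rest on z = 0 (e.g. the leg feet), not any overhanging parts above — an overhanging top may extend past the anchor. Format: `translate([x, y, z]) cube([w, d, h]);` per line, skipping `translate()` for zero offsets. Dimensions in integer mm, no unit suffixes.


translate([295, 489, 0]) cube([27, 262, 1717]);
translate([1129, 489, 0]) cube([27, 262, 1717]);
translate([322, 489, 0]) cube([807, 262, 32]);
translate([322, 489, 394]) cube([807, 262, 32]);
translate([322, 489, 788]) cube([807, 262, 32]);
translate([322, 489, 1182]) cube([807, 262, 32]);
translate([322, 489, 1576]) cube([807, 262, 32]);


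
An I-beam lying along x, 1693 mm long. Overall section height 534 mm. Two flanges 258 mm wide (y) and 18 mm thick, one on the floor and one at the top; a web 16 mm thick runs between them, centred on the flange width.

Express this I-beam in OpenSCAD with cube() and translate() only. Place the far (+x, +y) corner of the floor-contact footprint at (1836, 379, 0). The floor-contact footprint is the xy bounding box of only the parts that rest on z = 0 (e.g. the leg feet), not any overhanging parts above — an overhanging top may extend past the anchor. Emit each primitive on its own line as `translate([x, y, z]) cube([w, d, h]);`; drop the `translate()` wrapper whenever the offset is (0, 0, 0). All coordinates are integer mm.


translate([143, 121, 0]) cube([1693, 258, 18]);
translate([143, 242, 18]) cube([1693, 16, 498]);
translate([143, 121, 516]) cube([1693, 258, 18]);


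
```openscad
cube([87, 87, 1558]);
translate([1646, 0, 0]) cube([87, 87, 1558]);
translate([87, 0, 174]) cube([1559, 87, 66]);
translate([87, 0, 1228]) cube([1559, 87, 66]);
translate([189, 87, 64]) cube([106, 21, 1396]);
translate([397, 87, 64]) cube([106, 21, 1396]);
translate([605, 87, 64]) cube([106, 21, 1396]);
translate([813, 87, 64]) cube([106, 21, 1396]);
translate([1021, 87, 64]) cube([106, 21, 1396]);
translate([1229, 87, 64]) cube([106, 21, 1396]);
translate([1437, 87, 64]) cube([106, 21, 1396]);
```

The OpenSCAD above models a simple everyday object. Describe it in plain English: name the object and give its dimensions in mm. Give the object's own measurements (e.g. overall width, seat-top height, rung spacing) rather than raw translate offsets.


A fence section. Two 87×87 mm posts, 1558 mm tall, stand on the floor with a clear span of 1559 mm between their inner faces. Two horizontal rails of 87×66 mm section span the gap between the posts with their undersides at z = 174 mm and z = 1228 mm, flush with the posts' −y face. 7 pickets, each 106 mm wide, 21 mm thick and 1396 mm tall, are fixed to the +y face of the rails with their bottoms at z = 64 mm, spaced across the span with a 102 mm gap after the −x post and between neighbouring pickets, with 103 mm left before the +x post.


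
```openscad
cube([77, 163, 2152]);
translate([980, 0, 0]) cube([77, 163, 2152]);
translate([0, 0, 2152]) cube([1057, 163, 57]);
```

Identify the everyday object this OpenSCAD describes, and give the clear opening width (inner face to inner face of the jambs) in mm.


A door frame. The clear opening width is 903 mm.

Two 2152 mm tall posts with a header on top — a door frame. The left jamb is 77 mm wide at x = 0; the right jamb starts at x = 980. The clear opening is 980 − 77 = 903 mm.


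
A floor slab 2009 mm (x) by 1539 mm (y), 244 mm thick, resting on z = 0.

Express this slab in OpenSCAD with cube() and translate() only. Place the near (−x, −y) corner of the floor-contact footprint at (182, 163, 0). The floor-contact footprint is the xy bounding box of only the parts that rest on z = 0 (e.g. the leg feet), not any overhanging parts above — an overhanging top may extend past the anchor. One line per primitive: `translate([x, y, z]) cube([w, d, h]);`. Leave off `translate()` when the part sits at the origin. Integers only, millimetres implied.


translate([182, 163, 0]) cube([2009, 1539, 244]);


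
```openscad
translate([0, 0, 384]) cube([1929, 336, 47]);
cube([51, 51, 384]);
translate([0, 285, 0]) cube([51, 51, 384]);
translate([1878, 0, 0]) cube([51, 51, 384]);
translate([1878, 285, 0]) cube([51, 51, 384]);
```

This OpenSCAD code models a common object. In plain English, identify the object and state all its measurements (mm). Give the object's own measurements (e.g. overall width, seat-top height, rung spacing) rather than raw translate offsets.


A long wooden bench with a 1929 mm (x) × 336 mm (y) seat, 47 mm thick, its top surface 431 mm above the floor. Four 51 mm square legs at the seat corners, flush with the edges, run from z = 0 to the seat underside.


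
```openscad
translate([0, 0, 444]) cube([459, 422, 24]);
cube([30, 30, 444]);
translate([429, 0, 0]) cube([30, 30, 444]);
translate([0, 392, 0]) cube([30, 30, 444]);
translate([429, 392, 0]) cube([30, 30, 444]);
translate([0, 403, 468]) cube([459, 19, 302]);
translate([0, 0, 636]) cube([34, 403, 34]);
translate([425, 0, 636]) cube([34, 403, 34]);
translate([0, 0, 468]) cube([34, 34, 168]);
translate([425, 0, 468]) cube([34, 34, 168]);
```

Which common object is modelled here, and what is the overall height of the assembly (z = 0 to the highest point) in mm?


A chair. The overall height is 770 mm.

A slab on four corner posts with a tall panel at the back — a chair. The seat slab sits at z = 444 with thickness 24, and the 302 mm backrest starts at the seat top, so the overall height is 444 + 24 + 302 = 770 mm.


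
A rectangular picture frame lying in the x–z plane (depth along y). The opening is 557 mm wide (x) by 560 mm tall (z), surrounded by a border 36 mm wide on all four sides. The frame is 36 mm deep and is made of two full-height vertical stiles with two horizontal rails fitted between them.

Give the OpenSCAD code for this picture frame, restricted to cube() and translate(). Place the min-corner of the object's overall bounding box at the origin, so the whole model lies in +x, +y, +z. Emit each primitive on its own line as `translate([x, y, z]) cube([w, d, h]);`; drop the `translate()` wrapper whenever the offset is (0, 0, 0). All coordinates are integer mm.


cube([36, 36, 632]);
translate([593, 0, 0]) cube([36, 36, 632]);
translate([36, 0, 0]) cube([557, 36, 36]);
translate([36, 0, 596]) cube([557, 36, 36]);


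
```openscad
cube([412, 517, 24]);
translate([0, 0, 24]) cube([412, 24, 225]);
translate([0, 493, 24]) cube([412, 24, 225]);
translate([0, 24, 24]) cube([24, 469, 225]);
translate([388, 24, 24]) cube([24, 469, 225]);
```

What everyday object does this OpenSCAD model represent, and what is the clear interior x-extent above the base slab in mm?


An open box. The internal width is 364 mm.

A 412×517 base slab with four walls standing on it — an open box. The base is 412 mm wide and the walls are 24 mm thick, so the internal width is 412 − 2 × 24 = 364 mm.


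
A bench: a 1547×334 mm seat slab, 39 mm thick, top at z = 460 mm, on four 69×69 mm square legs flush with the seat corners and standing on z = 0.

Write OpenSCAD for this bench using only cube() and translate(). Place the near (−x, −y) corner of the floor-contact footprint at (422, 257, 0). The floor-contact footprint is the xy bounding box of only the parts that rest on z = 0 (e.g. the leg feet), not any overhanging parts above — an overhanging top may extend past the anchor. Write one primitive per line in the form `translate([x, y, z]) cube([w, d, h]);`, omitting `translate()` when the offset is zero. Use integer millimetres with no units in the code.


translate([422, 257, 421]) cube([1547, 334, 39]);
translate([422, 257, 0]) cube([69, 69, 421]);
translate([422, 522, 0]) cube([69, 69, 421]);
translate([1900, 257, 0]) cube([69, 69, 421]);
translate([1900, 522, 0]) cube([69, 69, 421]);
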